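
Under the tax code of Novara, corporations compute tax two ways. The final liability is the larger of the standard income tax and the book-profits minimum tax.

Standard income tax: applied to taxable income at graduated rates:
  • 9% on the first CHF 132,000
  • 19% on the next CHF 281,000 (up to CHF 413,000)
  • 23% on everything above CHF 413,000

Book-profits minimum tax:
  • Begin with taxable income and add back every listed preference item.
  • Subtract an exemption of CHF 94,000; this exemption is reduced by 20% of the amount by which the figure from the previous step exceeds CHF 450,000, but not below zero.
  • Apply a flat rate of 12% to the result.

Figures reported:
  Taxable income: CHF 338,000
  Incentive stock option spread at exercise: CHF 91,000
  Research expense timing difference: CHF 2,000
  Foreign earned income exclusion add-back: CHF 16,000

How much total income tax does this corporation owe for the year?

CHF 51,020

Book-profits minimum tax:
  Adjusted income: CHF 338,000 + CHF 91,000 + CHF 2,000 + CHF 16,000 = CHF 447,000
  Exemption: CHF 447,000 ≤ CHF 450,000, so full CHF 94,000 applies
  Base: CHF 447,000 − CHF 94,000 = CHF 353,000
  CHF 353,000 × 12% = CHF 42,360

Standard income tax:
  CHF 132,000 × 9% = CHF 11,880
  CHF 206,000 × 19% = CHF 39,140
  → CHF 51,020

CHF 51,020 > CHF 42,360, so the standard income tax governs.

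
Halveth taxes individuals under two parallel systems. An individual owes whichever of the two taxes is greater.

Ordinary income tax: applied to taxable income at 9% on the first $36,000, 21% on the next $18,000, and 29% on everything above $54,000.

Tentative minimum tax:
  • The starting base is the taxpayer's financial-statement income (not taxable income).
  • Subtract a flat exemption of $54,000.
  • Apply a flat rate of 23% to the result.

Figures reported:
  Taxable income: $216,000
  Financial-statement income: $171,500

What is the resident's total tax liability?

Ordinary income tax:
  $36,000 × 9% = $3,240
  $18,000 × 21% = $3,780
  $162,000 × 29% = $46,980
  → $54,000

Tentative minimum tax:
  Base (financial-statement income): $171,500
  Less exemption $54,000 → base $117,500
  $117,500 × 23% = $27,025

$54,000 > $27,025, so the ordinary income tax governs.

$54,000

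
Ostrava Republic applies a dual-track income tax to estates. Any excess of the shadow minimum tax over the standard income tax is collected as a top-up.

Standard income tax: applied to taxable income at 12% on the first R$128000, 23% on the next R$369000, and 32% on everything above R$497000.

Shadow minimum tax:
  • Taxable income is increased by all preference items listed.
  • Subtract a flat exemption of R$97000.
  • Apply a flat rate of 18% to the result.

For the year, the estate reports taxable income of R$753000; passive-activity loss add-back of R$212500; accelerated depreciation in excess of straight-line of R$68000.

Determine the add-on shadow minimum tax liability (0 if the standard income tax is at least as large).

R$0

Standard income tax:
  R$128000 × 12% = R$15360
  R$369000 × 23% = R$84870
  R$256000 × 32% = R$81920
  → R$182150

Shadow minimum tax:
  Adjusted income: R$753000 + R$212500 + R$68000 = R$1033500
  Less exemption R$97000 → base R$936500
  R$936500 × 18% = R$168570

R$168570 ≤ R$182150, so no add-on is due.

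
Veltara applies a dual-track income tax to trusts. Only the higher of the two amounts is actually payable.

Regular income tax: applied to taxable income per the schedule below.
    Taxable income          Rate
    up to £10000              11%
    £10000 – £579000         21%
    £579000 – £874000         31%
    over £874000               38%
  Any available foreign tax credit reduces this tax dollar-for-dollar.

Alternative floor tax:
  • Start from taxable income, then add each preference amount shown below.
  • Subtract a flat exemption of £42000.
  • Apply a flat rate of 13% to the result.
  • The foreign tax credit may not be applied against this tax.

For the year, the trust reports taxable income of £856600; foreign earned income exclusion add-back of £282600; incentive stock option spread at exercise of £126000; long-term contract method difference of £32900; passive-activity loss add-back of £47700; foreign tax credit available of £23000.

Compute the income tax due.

Regular income tax:
  £10000 × 11% = £1100
  £569000 × 21% = £119490
  £277600 × 31% = £86056
  → £206646
  Less foreign tax credit £23000 → £183646

Alternative floor tax:
  Adjusted income: £856600 + £282600 + £126000 + £32900 + £47700 = £1345800
  Less exemption £42000 → base £1303800
  £1303800 × 13% = £169494

£183646 > £169494, so the regular income tax governs.

£183646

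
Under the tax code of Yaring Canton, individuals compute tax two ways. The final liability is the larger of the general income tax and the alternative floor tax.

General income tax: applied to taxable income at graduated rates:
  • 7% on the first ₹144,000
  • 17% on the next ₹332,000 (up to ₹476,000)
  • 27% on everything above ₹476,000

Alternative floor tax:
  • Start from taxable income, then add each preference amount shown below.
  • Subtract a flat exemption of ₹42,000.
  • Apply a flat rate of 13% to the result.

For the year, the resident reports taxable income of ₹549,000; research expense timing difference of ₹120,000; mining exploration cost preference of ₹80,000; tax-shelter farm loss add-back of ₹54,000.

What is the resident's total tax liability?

₹98,930

General income tax:
  ₹144,000 × 7% = ₹10,080
  ₹332,000 × 17% = ₹56,440
  ₹73,000 × 27% = ₹19,710
  → ₹86,230

Alternative floor tax:
  Adjusted income: ₹549,000 + ₹120,000 + ₹80,000 + ₹54,000 = ₹803,000
  Less exemption ₹42,000 → base ₹761,000
  ₹761,000 × 13% = ₹98,930

₹98,930 > ₹86,230, so the alternative floor tax is the binding amount.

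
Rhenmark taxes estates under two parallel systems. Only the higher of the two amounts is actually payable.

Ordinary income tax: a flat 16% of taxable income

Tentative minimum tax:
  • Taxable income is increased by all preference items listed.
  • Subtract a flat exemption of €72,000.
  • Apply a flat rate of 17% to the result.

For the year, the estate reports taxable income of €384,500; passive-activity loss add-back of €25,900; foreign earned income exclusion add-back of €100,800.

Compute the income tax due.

€74,664

Tentative minimum tax:
  Adjusted income: €384,500 + €25,900 + €100,800 = €511,200
  Less exemption €72,000 → base €439,200
  €439,200 × 17% = €74,664

Ordinary income tax:
  €384,500 × 16% = €61,520

€74,664 > €61,520, so the tentative minimum tax is the binding amount.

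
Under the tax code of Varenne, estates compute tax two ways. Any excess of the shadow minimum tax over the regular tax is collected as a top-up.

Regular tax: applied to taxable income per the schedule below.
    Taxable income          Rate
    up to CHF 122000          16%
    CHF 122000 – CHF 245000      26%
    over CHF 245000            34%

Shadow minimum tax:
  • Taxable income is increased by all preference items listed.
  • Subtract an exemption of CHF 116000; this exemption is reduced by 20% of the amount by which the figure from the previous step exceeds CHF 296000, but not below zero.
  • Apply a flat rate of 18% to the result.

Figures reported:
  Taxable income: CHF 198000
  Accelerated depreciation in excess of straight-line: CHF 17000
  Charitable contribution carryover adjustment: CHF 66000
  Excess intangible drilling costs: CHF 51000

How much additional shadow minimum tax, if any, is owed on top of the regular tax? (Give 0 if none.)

Regular tax:
  CHF 122000 × 16% = CHF 19520
  CHF 76000 × 26% = CHF 19760
  → CHF 39280

Shadow minimum tax:
  Adjusted income: CHF 198000 + CHF 17000 + CHF 66000 + CHF 51000 = CHF 332000
  Exemption: CHF 116000 − 20% × (CHF 332000 − CHF 296000) = CHF 116000 − CHF 7200 = CHF 108800
  Base: CHF 332000 − CHF 108800 = CHF 223200
  CHF 223200 × 18% = CHF 40176

Excess of shadow minimum tax over regular tax: CHF 40176 − CHF 39280 = CHF 896.

CHF 896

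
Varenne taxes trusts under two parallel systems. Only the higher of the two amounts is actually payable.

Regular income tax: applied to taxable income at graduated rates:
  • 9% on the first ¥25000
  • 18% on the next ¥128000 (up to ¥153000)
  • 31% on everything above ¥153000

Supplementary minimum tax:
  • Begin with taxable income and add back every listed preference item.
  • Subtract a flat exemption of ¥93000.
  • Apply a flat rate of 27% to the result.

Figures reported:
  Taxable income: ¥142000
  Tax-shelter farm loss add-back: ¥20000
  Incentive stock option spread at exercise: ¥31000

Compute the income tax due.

¥27000

Supplementary minimum tax:
  Adjusted income: ¥142000 + ¥20000 + ¥31000 = ¥193000
  Less exemption ¥93000 → base ¥100000
  ¥100000 × 27% = ¥27000

Regular income tax:
  ¥25000 × 9% = ¥2250
  ¥117000 × 18% = ¥21060
  → ¥23310

¥27000 > ¥23310, so the supplementary minimum tax is the binding amount.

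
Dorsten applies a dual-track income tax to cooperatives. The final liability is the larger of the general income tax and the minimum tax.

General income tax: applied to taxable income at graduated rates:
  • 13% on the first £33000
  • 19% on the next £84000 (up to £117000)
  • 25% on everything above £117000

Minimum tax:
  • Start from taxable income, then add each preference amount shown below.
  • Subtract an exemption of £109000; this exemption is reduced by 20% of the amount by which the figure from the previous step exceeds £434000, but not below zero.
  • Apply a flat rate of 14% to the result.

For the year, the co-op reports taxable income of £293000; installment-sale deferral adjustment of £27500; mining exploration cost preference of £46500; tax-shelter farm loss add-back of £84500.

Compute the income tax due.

Minimum tax:
  Adjusted income: £293000 + £27500 + £46500 + £84500 = £451500
  Exemption: £109000 − 20% × (£451500 − £434000) = £109000 − £3500 = £105500
  Base: £451500 − £105500 = £346000
  £346000 × 14% = £48440

General income tax:
  £33000 × 13% = £4290
  £84000 × 19% = £15960
  £176000 × 25% = £44000
  → £64250

£64250 > £48440, so the general income tax governs.

£64250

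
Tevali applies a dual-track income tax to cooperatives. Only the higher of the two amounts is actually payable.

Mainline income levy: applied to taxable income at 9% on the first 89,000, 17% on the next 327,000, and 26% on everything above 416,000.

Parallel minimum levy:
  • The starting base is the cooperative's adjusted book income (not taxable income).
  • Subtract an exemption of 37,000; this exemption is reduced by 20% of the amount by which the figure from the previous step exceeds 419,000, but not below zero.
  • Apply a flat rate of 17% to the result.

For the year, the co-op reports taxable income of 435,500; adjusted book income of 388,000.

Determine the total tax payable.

Mainline income levy:
  89,000 × 9% = 8,010
  327,000 × 17% = 55,590
  19,500 × 26% = 5,070
  → 68,670

Parallel minimum levy:
  Base (adjusted book income): 388,000
  Exemption: 388,000 ≤ 419,000, so full 37,000 applies
  Base: 388,000 − 37,000 = 351,000
  351,000 × 17% = 59,670

68,670 > 59,670, so the mainline income levy governs.

68,670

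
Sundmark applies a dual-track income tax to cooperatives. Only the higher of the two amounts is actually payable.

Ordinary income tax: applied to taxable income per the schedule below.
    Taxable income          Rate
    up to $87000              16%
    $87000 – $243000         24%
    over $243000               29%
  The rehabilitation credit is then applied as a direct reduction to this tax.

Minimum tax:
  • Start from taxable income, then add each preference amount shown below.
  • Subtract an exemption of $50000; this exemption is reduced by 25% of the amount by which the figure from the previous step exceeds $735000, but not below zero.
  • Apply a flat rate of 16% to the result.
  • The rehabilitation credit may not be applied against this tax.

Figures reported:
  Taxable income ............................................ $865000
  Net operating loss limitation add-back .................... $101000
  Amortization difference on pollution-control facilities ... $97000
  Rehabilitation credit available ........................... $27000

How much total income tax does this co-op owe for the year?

$204740

Minimum tax:
  Adjusted income: $865000 + $101000 + $97000 = $1063000
  Exemption: 25% × ($1063000 − $735000) = $82000 ≥ $50000, so the exemption is fully phased out
  Base: $1063000 − $0 = $1063000
  $1063000 × 16% = $170080

Ordinary income tax:
  $87000 × 16% = $13920
  $156000 × 24% = $37440
  $622000 × 29% = $180380
  → $231740
  Less rehabilitation credit $27000 → $204740

$204740 > $170080, so the ordinary income tax governs.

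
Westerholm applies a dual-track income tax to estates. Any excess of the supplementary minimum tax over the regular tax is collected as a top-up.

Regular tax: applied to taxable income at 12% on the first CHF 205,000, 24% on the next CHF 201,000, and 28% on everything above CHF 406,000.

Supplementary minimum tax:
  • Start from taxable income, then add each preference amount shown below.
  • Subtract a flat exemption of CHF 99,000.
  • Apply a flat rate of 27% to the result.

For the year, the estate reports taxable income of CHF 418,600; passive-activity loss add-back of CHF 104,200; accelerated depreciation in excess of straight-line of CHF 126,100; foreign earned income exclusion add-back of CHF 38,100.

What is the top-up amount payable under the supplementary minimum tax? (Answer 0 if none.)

CHF 82,392

Regular tax:
  CHF 205,000 × 12% = CHF 24,600
  CHF 201,000 × 24% = CHF 48,240
  CHF 12,600 × 28% = CHF 3,528
  → CHF 76,368

Supplementary minimum tax:
  Adjusted income: CHF 418,600 + CHF 104,200 + CHF 126,100 + CHF 38,100 = CHF 687,000
  Less exemption CHF 99,000 → base CHF 588,000
  CHF 588,000 × 27% = CHF 158,760

Excess of supplementary minimum tax over regular tax: CHF 158,760 − CHF 76,368 = CHF 82,392.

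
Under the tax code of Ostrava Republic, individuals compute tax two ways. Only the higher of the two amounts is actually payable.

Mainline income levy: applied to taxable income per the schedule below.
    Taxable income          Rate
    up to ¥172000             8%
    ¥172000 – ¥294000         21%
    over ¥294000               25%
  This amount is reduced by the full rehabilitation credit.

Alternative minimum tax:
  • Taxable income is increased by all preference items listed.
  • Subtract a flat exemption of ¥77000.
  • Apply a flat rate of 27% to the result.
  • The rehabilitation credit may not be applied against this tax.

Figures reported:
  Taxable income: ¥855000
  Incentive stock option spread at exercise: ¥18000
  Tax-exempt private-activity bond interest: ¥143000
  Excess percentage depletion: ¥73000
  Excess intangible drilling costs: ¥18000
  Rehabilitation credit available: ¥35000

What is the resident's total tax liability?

Mainline income levy:
  ¥172000 × 8% = ¥13760
  ¥122000 × 21% = ¥25620
  ¥561000 × 25% = ¥140250
  → ¥179630
  Less rehabilitation credit ¥35000 → ¥144630

Alternative minimum tax:
  Adjusted income: ¥855000 + ¥18000 + ¥143000 + ¥73000 + ¥18000 = ¥1107000
  Less exemption ¥77000 → base ¥1030000
  ¥1030000 × 27% = ¥278100

¥278100 > ¥144630, so the alternative minimum tax is the binding amount.

¥278100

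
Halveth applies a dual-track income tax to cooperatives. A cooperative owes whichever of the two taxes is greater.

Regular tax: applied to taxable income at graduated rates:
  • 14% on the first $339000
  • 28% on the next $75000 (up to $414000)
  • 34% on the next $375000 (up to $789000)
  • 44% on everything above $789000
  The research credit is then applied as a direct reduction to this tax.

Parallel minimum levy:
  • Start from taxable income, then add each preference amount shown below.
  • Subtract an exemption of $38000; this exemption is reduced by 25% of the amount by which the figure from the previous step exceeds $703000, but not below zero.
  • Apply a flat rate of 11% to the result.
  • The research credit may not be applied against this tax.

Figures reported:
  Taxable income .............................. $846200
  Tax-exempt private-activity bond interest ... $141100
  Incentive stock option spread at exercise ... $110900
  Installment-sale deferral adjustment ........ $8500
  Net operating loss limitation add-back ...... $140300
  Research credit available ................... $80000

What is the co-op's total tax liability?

Parallel minimum levy:
  Adjusted income: $846200 + $141100 + $110900 + $8500 + $140300 = $1247000
  Exemption: 25% × ($1247000 − $703000) = $136000 ≥ $38000, so the exemption is fully phased out
  Base: $1247000 − $0 = $1247000
  $1247000 × 11% = $137170

Regular tax:
  $339000 × 14% = $47460
  $75000 × 28% = $21000
  $375000 × 34% = $127500
  $57200 × 44% = $25168
  → $221128
  Less research credit $80000 → $141128

$141128 > $137170, so the regular tax governs.

$141128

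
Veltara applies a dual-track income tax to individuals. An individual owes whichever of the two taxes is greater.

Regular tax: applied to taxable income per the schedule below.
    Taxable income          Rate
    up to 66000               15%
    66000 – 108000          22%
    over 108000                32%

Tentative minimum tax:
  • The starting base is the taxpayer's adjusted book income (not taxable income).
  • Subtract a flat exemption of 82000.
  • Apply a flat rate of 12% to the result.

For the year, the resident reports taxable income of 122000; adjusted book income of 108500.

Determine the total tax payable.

Regular tax:
  66000 × 15% = 9900
  42000 × 22% = 9240
  14000 × 32% = 4480
  → 23620

Tentative minimum tax:
  Base (adjusted book income): 108500
  Less exemption 82000 → base 26500
  26500 × 12% = 3180

23620 > 3180, so the regular tax governs.

23620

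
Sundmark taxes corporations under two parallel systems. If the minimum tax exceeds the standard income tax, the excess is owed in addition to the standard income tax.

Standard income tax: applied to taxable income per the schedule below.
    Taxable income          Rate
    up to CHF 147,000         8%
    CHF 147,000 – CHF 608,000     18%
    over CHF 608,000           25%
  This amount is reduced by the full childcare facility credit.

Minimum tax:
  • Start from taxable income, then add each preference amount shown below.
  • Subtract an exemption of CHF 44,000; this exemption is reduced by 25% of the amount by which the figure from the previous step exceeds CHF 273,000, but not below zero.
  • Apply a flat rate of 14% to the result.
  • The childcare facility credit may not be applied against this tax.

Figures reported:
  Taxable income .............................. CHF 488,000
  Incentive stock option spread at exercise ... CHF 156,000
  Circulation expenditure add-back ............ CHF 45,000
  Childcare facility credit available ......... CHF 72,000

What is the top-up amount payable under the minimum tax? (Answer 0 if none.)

CHF 95,320

Minimum tax:
  Adjusted income: CHF 488,000 + CHF 156,000 + CHF 45,000 = CHF 689,000
  Exemption: 25% × (CHF 689,000 − CHF 273,000) = CHF 104,000 ≥ CHF 44,000, so the exemption is fully phased out
  Base: CHF 689,000 − CHF 0 = CHF 689,000
  CHF 689,000 × 14% = CHF 96,460

Standard income tax:
  CHF 147,000 × 8% = CHF 11,760
  CHF 341,000 × 18% = CHF 61,380
  → CHF 73,140
  Less childcare facility credit CHF 72,000 → CHF 1,140

Excess of minimum tax over standard income tax: CHF 96,460 − CHF 1,140 = CHF 95,320.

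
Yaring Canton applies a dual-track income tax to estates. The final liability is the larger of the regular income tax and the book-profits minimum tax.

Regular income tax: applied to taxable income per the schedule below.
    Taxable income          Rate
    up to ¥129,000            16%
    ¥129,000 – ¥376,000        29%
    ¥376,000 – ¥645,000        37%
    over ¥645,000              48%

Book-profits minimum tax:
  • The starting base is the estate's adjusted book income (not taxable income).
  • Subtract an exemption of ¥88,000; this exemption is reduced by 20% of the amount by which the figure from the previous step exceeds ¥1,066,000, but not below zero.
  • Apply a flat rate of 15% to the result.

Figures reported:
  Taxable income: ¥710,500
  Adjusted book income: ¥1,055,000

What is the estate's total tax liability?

Regular income tax:
  ¥129,000 × 16% = ¥20,640
  ¥247,000 × 29% = ¥71,630
  ¥269,000 × 37% = ¥99,530
  ¥65,500 × 48% = ¥31,440
  → ¥223,240

Book-profits minimum tax:
  Base (adjusted book income): ¥1,055,000
  Exemption: ¥1,055,000 ≤ ¥1,066,000, so full ¥88,000 applies
  Base: ¥1,055,000 − ¥88,000 = ¥967,000
  ¥967,000 × 15% = ¥145,050

¥223,240 > ¥145,050, so the regular income tax governs.

¥223,240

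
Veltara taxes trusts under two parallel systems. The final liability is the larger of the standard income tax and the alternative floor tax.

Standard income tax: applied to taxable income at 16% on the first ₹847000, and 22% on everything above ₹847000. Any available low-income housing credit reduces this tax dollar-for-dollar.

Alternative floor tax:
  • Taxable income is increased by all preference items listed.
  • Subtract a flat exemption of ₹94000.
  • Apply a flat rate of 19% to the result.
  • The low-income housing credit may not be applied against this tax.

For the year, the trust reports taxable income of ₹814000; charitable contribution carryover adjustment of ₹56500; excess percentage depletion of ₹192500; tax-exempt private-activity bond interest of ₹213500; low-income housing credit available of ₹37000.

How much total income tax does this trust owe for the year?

₹224675

Alternative floor tax:
  Adjusted income: ₹814000 + ₹56500 + ₹192500 + ₹213500 = ₹1276500
  Less exemption ₹94000 → base ₹1182500
  ₹1182500 × 19% = ₹224675

Standard income tax:
  ₹814000 × 16% = ₹130240
  Less low-income housing credit ₹37000 → ₹93240

₹224675 > ₹93240, so the alternative floor tax is the binding amount.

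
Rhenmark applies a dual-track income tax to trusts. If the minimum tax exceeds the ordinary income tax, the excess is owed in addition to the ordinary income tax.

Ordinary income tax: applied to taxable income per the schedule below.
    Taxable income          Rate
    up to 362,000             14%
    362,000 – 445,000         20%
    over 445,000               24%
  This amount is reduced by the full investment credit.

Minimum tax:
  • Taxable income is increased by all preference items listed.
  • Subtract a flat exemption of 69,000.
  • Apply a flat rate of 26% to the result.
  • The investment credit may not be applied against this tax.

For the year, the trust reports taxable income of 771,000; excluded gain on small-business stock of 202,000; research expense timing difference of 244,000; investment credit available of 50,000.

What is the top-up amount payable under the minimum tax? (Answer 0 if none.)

Ordinary income tax:
  362,000 × 14% = 50,680
  83,000 × 20% = 16,600
  326,000 × 24% = 78,240
  → 145,520
  Less investment credit 50,000 → 95,520

Minimum tax:
  Adjusted income: 771,000 + 202,000 + 244,000 = 1,217,000
  Less exemption 69,000 → base 1,148,000
  1,148,000 × 26% = 298,480

Excess of minimum tax over ordinary income tax: 298,480 − 95,520 = 202,960.

202,960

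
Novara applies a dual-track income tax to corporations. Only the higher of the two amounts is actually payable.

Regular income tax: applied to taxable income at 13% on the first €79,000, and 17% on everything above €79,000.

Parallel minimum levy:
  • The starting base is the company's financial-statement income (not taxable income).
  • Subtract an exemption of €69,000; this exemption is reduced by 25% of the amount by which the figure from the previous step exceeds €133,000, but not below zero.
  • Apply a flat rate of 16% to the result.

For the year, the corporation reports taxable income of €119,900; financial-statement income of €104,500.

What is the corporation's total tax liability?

Parallel minimum levy:
  Base (financial-statement income): €104,500
  Exemption: €104,500 ≤ €133,000, so full €69,000 applies
  Base: €104,500 − €69,000 = €35,500
  €35,500 × 16% = €5,680

Regular income tax:
  €79,000 × 13% = €10,270
  €40,900 × 17% = €6,953
  → €17,223

€17,223 > €5,680, so the regular income tax governs.

€17,223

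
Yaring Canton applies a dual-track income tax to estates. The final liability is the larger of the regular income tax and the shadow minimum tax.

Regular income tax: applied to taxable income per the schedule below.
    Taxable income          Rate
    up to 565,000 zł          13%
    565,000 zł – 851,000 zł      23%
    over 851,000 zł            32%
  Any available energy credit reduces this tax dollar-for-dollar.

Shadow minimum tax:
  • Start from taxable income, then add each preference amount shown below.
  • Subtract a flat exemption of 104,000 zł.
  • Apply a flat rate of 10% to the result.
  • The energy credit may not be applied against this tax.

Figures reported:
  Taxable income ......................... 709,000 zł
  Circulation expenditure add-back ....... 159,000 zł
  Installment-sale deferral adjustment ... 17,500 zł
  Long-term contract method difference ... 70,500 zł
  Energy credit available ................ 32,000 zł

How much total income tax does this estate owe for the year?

Shadow minimum tax:
  Adjusted income: 709,000 zł + 159,000 zł + 17,500 zł + 70,500 zł = 956,000 zł
  Less exemption 104,000 zł → base 852,000 zł
  852,000 zł × 10% = 85,200 zł

Regular income tax:
  565,000 zł × 13% = 73,450 zł
  144,000 zł × 23% = 33,120 zł
  → 106,570 zł
  Less energy credit 32,000 zł → 74,570 zł

85,200 zł > 74,570 zł, so the shadow minimum tax is the binding amount.

85,200 zł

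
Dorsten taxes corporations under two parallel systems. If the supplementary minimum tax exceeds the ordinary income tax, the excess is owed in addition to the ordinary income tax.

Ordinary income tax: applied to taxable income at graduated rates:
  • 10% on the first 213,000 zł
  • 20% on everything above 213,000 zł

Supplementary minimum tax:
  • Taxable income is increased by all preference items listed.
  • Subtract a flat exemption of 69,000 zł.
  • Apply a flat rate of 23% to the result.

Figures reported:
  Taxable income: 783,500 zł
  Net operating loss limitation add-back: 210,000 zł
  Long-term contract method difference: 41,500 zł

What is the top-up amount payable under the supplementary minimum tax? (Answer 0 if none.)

86,780 zł

Supplementary minimum tax:
  Adjusted income: 783,500 zł + 210,000 zł + 41,500 zł = 1,035,000 zł
  Less exemption 69,000 zł → base 966,000 zł
  966,000 zł × 23% = 222,180 zł

Ordinary income tax:
  213,000 zł × 10% = 21,300 zł
  570,500 zł × 20% = 114,100 zł
  → 135,400 zł

Excess of supplementary minimum tax over ordinary income tax: 222,180 zł − 135,400 zł = 86,780 zł.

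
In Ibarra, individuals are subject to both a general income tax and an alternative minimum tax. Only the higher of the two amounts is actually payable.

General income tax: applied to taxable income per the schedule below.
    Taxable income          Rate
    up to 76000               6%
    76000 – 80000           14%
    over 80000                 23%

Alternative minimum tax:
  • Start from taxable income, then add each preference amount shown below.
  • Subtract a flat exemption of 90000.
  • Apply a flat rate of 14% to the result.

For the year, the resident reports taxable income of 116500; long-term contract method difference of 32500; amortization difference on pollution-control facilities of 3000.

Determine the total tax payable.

13515

General income tax:
  76000 × 6% = 4560
  4000 × 14% = 560
  36500 × 23% = 8395
  → 13515

Alternative minimum tax:
  Adjusted income: 116500 + 32500 + 3000 = 152000
  Less exemption 90000 → base 62000
  62000 × 14% = 8680

13515 > 8680, so the general income tax governs.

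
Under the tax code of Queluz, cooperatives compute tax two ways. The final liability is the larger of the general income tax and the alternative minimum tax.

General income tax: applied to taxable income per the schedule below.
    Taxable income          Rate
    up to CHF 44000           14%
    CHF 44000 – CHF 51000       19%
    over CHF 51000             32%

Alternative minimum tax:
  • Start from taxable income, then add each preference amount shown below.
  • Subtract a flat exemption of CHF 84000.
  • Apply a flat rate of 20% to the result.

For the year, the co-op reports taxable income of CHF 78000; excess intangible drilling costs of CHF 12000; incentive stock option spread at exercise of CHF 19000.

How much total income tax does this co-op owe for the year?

CHF 16130

General income tax:
  CHF 44000 × 14% = CHF 6160
  CHF 7000 × 19% = CHF 1330
  CHF 27000 × 32% = CHF 8640
  → CHF 16130

Alternative minimum tax:
  Adjusted income: CHF 78000 + CHF 12000 + CHF 19000 = CHF 109000
  Less exemption CHF 84000 → base CHF 25000
  CHF 25000 × 20% = CHF 5000

CHF 16130 > CHF 5000, so the general income tax governs.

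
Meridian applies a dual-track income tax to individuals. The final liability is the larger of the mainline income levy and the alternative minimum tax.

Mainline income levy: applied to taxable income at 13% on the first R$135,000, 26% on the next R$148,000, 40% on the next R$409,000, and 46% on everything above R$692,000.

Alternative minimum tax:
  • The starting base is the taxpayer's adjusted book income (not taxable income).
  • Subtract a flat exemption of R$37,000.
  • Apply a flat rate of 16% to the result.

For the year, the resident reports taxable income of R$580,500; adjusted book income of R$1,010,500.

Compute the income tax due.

R$175,030

Alternative minimum tax:
  Base (adjusted book income): R$1,010,500
  Less exemption R$37,000 → base R$973,500
  R$973,500 × 16% = R$155,760

Mainline income levy:
  R$135,000 × 13% = R$17,550
  R$148,000 × 26% = R$38,480
  R$297,500 × 40% = R$119,000
  → R$175,030

R$175,030 > R$155,760, so the mainline income levy governs.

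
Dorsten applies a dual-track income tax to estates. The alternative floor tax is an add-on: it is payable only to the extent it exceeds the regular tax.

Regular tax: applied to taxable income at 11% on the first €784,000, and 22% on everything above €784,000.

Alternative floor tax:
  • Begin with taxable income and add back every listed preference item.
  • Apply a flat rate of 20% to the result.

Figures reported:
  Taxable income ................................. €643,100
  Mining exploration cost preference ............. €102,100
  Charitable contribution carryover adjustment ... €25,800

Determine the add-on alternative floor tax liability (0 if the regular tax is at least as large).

Regular tax:
  €643,100 × 11% = €70,741

Alternative floor tax:
  Adjusted income: €643,100 + €102,100 + €25,800 = €771,000
  €771,000 × 20% = €154,200

Excess of alternative floor tax over regular tax: €154,200 − €70,741 = €83,459.

€83,459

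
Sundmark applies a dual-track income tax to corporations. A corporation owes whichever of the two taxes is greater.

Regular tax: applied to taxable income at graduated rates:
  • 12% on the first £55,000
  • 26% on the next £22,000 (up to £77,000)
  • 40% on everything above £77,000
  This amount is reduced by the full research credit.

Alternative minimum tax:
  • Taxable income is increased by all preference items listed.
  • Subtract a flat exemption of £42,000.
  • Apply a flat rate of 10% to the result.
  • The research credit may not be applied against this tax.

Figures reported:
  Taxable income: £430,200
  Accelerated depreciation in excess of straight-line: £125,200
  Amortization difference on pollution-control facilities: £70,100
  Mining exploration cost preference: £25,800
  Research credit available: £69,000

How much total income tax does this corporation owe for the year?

£84,600

Regular tax:
  £55,000 × 12% = £6,600
  £22,000 × 26% = £5,720
  £353,200 × 40% = £141,280
  → £153,600
  Less research credit £69,000 → £84,600

Alternative minimum tax:
  Adjusted income: £430,200 + £125,200 + £70,100 + £25,800 = £651,300
  Less exemption £42,000 → base £609,300
  £609,300 × 10% = £60,930

£84,600 > £60,930, so the regular tax governs.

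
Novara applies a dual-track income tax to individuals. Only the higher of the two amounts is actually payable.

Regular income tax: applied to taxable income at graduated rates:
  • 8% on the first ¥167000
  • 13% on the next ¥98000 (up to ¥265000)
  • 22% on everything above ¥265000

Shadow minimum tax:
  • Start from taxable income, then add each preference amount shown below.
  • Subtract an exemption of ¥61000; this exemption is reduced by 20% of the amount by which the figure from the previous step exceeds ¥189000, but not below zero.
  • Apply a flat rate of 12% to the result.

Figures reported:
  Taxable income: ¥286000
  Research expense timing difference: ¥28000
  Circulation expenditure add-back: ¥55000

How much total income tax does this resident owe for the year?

¥41280

Shadow minimum tax:
  Adjusted income: ¥286000 + ¥28000 + ¥55000 = ¥369000
  Exemption: ¥61000 − 20% × (¥369000 − ¥189000) = ¥61000 − ¥36000 = ¥25000
  Base: ¥369000 − ¥25000 = ¥344000
  ¥344000 × 12% = ¥41280

Regular income tax:
  ¥167000 × 8% = ¥13360
  ¥98000 × 13% = ¥12740
  ¥21000 × 22% = ¥4620
  → ¥30720

¥41280 > ¥30720, so the shadow minimum tax is the binding amount.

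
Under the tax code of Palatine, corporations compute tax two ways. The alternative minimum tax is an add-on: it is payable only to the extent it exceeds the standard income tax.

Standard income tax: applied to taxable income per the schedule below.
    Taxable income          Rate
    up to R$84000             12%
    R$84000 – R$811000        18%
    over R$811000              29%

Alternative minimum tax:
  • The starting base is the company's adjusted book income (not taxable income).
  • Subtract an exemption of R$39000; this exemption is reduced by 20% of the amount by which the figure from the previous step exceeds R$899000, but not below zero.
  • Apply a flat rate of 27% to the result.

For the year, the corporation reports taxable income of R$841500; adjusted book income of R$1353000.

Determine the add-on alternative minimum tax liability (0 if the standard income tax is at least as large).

R$215525

Standard income tax:
  R$84000 × 12% = R$10080
  R$727000 × 18% = R$130860
  R$30500 × 29% = R$8845
  → R$149785

Alternative minimum tax:
  Base (adjusted book income): R$1353000
  Exemption: 20% × (R$1353000 − R$899000) = R$90800 ≥ R$39000, so the exemption is fully phased out
  Base: R$1353000 − R$0 = R$1353000
  R$1353000 × 27% = R$365310

Excess of alternative minimum tax over standard income tax: R$365310 − R$149785 = R$215525.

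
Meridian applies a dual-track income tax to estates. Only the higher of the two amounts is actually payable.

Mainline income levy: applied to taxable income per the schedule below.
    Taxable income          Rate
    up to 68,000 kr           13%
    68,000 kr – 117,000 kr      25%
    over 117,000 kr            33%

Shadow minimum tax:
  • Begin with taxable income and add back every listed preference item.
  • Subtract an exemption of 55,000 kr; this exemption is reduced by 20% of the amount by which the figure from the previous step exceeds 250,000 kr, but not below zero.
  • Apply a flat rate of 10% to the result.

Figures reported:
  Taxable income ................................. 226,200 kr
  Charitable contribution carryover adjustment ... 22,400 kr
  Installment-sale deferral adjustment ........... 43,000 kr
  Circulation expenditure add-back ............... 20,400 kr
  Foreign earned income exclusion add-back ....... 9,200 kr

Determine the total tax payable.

Mainline income levy:
  68,000 kr × 13% = 8,840 kr
  49,000 kr × 25% = 12,250 kr
  109,200 kr × 33% = 36,036 kr
  → 57,126 kr

Shadow minimum tax:
  Adjusted income: 226,200 kr + 22,400 kr + 43,000 kr + 20,400 kr + 9,200 kr = 321,200 kr
  Exemption: 55,000 kr − 20% × (321,200 kr − 250,000 kr) = 55,000 kr − 14,240 kr = 40,760 kr
  Base: 321,200 kr − 40,760 kr = 280,440 kr
  280,440 kr × 10% = 28,044 kr

57,126 kr > 28,044 kr, so the mainline income levy governs.

57,126 kr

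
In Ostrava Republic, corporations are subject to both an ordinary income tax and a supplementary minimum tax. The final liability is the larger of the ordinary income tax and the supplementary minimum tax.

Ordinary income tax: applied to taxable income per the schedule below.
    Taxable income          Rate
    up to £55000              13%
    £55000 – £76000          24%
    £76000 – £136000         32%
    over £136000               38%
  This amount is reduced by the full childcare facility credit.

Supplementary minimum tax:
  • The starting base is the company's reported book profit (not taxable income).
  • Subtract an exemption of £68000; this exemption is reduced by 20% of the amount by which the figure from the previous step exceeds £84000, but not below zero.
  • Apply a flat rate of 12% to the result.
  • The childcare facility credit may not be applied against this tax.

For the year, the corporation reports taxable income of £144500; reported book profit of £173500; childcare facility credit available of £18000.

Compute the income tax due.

Supplementary minimum tax:
  Base (reported book profit): £173500
  Exemption: £68000 − 20% × (£173500 − £84000) = £68000 − £17900 = £50100
  Base: £173500 − £50100 = £123400
  £123400 × 12% = £14808

Ordinary income tax:
  £55000 × 13% = £7150
  £21000 × 24% = £5040
  £60000 × 32% = £19200
  £8500 × 38% = £3230
  → £34620
  Less childcare facility credit £18000 → £16620

£16620 > £14808, so the ordinary income tax governs.

£16620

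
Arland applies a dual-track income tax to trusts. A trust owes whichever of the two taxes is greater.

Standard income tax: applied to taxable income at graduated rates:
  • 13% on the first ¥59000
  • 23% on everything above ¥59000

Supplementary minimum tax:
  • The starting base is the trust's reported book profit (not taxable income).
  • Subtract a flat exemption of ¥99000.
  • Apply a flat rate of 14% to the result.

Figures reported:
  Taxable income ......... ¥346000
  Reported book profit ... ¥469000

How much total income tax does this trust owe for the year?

Standard income tax:
  ¥59000 × 13% = ¥7670
  ¥287000 × 23% = ¥66010
  → ¥73680

Supplementary minimum tax:
  Base (reported book profit): ¥469000
  Less exemption ¥99000 → base ¥370000
  ¥370000 × 14% = ¥51800

¥73680 > ¥51800, so the standard income tax governs.

¥73680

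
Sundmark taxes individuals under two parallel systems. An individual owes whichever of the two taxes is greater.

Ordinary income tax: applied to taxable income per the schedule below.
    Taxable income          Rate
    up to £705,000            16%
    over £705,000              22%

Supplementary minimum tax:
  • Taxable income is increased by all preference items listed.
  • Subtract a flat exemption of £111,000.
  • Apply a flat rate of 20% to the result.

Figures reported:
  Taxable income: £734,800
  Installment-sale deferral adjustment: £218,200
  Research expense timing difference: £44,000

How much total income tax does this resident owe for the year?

£177,200

Ordinary income tax:
  £705,000 × 16% = £112,800
  £29,800 × 22% = £6,556
  → £119,356

Supplementary minimum tax:
  Adjusted income: £734,800 + £218,200 + £44,000 = £997,000
  Less exemption £111,000 → base £886,000
  £886,000 × 20% = £177,200

£177,200 > £119,356, so the supplementary minimum tax is the binding amount.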